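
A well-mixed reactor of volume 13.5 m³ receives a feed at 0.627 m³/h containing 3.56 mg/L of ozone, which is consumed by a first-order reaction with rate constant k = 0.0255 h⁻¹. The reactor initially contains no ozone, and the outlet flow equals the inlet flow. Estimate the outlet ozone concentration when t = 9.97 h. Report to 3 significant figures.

V dC/dt = Q(C_in − C) − k V C.
This is linear with rate a = Q/V + k = 0.071944 h⁻¹.
C_ss = Q C_in/(Q + kV) = 2.2982 mg/L; C(t) = C_ss + (C₀ − C_ss) e^(−a t).
C(9.97) = 2.2982 + (-2.2982)·e^(−0.071944·9.97) = 2.2982 + (-2.2982)·0.48808 = 1.1765 mg/L.

1.18 mg/L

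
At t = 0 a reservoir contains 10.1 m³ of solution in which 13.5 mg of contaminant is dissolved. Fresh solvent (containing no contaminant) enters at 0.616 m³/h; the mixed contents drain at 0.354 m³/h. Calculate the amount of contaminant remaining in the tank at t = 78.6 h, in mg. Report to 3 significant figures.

Let m(t) be the amount of contaminant. Volume: V(t) = V₀ + (Q_in − Q_out) t = 10.1 + 0.26200 t; V(78.6) = 30.693 m³.
Species balance (pure solvent in): dm/dt = −Q_out · m/V(t).
Separate: dm/m = −Q_out dt/V(t) ⇒ ln(m/m₀) = −(Q_out/(Q_in−Q_out)) ln(V/V₀).
m = m₀ (V₀/V)^(Q_out/(Q_in−Q_out)) = 13.5 × (10.1/30.693)^(1.3511) = 3.0068 mg.

3.01 mg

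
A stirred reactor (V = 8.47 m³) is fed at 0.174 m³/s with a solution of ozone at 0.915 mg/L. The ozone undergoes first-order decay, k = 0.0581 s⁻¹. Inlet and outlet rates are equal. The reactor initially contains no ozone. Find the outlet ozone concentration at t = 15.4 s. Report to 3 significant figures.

Species balance: V dC/dt = Q C_in − Q C − k V C.
dC/dt = (Q/V) C_in − (Q/V + k) C; effective rate a = Q/V + k = 0.020543 + 0.0581 = 0.078643 s⁻¹.
C_ss = Q C_in/(Q + kV) = 0.23902 mg/L; C(t) = C_ss + (C₀ − C_ss) e^(−a t).
C(15.4) = 0.23902 + (-0.23902)·e^(−0.078643·15.4) = 0.23902 + (-0.23902)·0.29787 = 0.16782 mg/L.

0.168 mg/L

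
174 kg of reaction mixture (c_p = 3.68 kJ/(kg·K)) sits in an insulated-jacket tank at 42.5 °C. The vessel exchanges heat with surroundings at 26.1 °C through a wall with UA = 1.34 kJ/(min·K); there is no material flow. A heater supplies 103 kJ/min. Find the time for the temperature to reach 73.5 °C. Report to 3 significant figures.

344 min

Energy balance: M c_p dT/dt = −UA(T − T_amb) + Q̇.
τ = M c_p/UA = 477.85 min; T_ss = T_amb + Q̇/UA = 26.1 + 103/1.34 = 102.97 °C.
T(t) = T_ss + (T₀ − T_ss)e^(−t/τ); set T = 73.5:
t = −τ ln[(T − T_ss)/(T₀ − T_ss)] = −477.85 · ln(0.48731) = 343.50 min.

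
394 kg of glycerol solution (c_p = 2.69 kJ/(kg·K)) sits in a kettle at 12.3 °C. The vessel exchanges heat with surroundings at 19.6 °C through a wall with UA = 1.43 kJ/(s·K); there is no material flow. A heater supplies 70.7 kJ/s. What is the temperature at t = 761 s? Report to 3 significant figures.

M c_p dT/dt = −UA(T − T_amb) + Q̇.
dT/dt = (T_ss − T)/τ with T_ss = T_amb + Q̇/UA = 19.6 + 70.7/1.43 = 69.041 °C, τ = M c_p/UA = 394·2.69/1.43 = 741.16 s.
This is linear first-order; T(t) = T_ss + (T₀ − T_ss) e^(−t/τ).
T(761) = 69.041 + (-56.741)·0.35816 = 48.718 °C.

48.7 °C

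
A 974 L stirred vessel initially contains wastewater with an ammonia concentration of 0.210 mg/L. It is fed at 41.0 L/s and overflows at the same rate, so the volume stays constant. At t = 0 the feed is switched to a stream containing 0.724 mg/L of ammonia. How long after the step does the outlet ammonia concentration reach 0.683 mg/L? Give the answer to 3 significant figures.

Species balance: V dC/dt = Q(C_in − C) ⇒ τ = V/Q = 23.756 s.
C(t) = C_in + (C₀ − C_in) e^(−t/τ). Set C = 0.683 and solve for t:
e^(−t/τ) = (C − C_in)/(C₀ − C_in) = (0.683 − 0.724)/(0.210 − 0.724) = 0.079767
t = −τ ln(…) = 23.756 × 2.5287 = 60.071 s.

60.1 s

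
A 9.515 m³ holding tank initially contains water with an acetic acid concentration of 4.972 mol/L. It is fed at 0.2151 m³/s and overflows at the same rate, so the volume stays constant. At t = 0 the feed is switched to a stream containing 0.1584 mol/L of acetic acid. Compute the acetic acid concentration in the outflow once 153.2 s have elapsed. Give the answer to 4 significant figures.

Accumulation = in − out for the solute gives V dC/dt = Q(C_in − C).
Rewrite as dC/dt + C/τ = C_in/τ, τ = V/Q = 44.2352 s.
Solution: C(t) = C_in + (C₀ − C_in) e^(−t/τ).
C(153.2) = 0.1584 + (4.972 − 0.1584)·e^(−153.2/44.2352) = 0.1584 + (4.81360)·0.0313261 = 0.309192 mol/L.

0.3092 mol/L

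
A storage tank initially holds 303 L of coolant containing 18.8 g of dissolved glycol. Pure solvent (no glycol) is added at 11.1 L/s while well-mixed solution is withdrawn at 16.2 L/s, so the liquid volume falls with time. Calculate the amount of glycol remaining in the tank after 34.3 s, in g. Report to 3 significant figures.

Total volume: dV/dt = Q_in − Q_out = -5.1000 L/s, so V(t) = 303 − 5.1000 t and V(34.3) = 128.07 L.
Solute balance: dm/dt = 0 − Q_out C = −Q_out m/V(t).
dm/m = −Q_out dt/(V₀ − 5.1000 t); integrating gives ln(m/m₀) = −(Q_out/(Q_in−Q_out)) ln(V/V₀).
m = m₀ (V₀/V)^(Q_out/(Q_in−Q_out)) = 18.8 × (303/128.07)^(-3.1765) = 1.2195 g.

1.22 g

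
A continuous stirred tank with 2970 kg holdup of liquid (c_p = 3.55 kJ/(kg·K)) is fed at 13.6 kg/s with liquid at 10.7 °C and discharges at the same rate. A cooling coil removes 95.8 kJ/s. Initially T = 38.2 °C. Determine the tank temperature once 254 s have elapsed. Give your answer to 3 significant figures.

Unsteady energy balance on the tank contents: M c_p dT/dt = ṁ c_p (T_in − T) − 95.8.
Rearrange: dT/dt = (T_ss − T)/τ with τ = M/ṁ = 218.38 s and T_ss = T_in − Q̇/(ṁ c_p) = 8.7157 °C.
T approaches T_ss exponentially: T(t) = T_ss + (T₀ − T_ss) e^(−t/τ).
T(254) = 8.7157 + (29.484)·e^(−254/218.38) = 8.7157 + (29.484)·0.31252 = 17.930 °C.

17.9 °C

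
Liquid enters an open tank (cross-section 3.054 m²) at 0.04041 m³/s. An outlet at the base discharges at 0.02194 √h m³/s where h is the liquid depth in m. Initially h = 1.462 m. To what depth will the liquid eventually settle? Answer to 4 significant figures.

3.392 m

Accumulation of liquid (constant cross-section A): A dh/dt = Q_in − 0.02194 √h. At steady state dh/dt = 0:
Q_in = 0.02194 √h_ss ⇒ √h_ss = 0.04041/0.02194 = 1.84184.
h_ss = 1.84184² = 3.39238 m. (Since h₀ = 1.462 m < h_ss, the level will rise toward this value.)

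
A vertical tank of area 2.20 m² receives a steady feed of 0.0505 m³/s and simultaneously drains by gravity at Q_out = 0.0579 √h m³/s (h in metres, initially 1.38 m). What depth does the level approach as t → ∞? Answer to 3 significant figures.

0.761 m

Volume balance on the tank: A dh/dt = Q_in − 0.0579 √h. At steady state dh/dt = 0:
Q_in = 0.0579 √h_ss ⇒ √h_ss = 0.0505/0.0579 = 0.87219.
h_ss = 0.87219² = 0.76072 m. (Since h₀ = 1.38 m > h_ss, the level will fall toward this value.)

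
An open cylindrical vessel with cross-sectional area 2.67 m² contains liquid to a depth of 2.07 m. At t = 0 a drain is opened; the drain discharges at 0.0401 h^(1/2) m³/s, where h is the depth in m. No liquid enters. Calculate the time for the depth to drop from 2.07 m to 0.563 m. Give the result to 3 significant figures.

91.7 s

Mass balance (ρ constant): A dh/dt = −0.0401 √h.
∫ h^(−1/2) dh = −(0.0401/A) ∫ dt, giving 2√h = 2√h₀ − (0.0401/A) t.
t = 2A(√h₀ − √h)/0.0401 = 2·2.67·(√2.07 − √0.563)/0.0401
  = 5.3400 × (1.4387 − 0.75033) / 0.0401 = 91.674 s.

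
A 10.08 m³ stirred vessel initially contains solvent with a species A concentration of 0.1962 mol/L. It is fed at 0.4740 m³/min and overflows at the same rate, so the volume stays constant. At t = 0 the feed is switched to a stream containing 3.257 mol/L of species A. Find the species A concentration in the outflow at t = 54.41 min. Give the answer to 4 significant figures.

3.020 mol/L

Unsteady species balance (constant V, well mixed): V dC/dt = Q(C_in − C).
Time constant τ = V/Q = 10.08/0.4740 = 21.2658 min.
Integrating: C(t) = C_in + (C₀ − C_in) e^(−t/τ).
C(54.41) = 3.257 + (0.1962 − 3.257)·e^(−54.41/21.2658) = 3.257 + (-3.06080)·0.0774157 = 3.02005 mol/L.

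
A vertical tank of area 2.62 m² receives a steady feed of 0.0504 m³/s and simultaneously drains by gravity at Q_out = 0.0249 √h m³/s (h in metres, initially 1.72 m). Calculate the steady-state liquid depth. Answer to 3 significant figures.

Volume balance on the tank: A dh/dt = Q_in − 0.0249 √h. At steady state dh/dt = 0:
Q_in = 0.0249 √h_ss ⇒ √h_ss = 0.0504/0.0249 = 2.0241.
h_ss = 2.0241² = 4.0970 m. (Since h₀ = 1.72 m < h_ss, the level will rise toward this value.)

4.10 m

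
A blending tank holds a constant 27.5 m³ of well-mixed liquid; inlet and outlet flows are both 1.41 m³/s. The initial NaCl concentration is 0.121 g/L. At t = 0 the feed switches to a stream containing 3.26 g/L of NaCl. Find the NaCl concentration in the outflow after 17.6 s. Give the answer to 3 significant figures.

1.99 g/L

Species balance on the tank: V dC/dt = Q(C_in − C).
Time constant τ = V/Q = 27.5/1.41 = 19.504 s.
This is linear first-order; C(t) = C_in + (C₀ − C_in) e^(−t/τ).
C(17.6) = 3.26 + (0.121 − 3.26)·e^(−17.6/19.504) = 3.26 + (-3.1390)·0.40560 = 1.9868 g/L.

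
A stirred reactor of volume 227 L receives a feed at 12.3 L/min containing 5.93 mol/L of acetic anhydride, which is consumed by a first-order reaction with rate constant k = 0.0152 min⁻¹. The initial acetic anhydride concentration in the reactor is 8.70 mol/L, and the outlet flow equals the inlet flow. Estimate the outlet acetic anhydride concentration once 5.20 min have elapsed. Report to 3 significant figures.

Accumulation = in − out − consumed: V dC/dt = Q C_in − Q C − k V C.
This is linear with rate a = Q/V + k = 0.069385 min⁻¹.
C_ss = Q C_in/(Q + kV) = 4.6309 mol/L; C(t) = C_ss + (C₀ − C_ss) e^(−a t).
C(5.20) = 4.6309 + (4.0691)·e^(−0.069385·5.20) = 4.6309 + (4.0691)·0.69712 = 7.4675 mol/L.

7.47 mol/L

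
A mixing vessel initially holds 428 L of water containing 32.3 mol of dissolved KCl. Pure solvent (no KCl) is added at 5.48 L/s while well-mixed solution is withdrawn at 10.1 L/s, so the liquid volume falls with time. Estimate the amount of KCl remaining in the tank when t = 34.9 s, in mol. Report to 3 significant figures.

11.5 mol

Let m(t) be the amount of KCl. Volume: V(t) = V₀ + (Q_in − Q_out) t = 428 − 4.6200 t; V(34.9) = 266.76 L.
Solute balance: dm/dt = 0 − Q_out C = −Q_out m/V(t).
dm/m = −Q_out dt/(V₀ − 4.6200 t); integrating gives ln(m/m₀) = −(Q_out/(Q_in−Q_out)) ln(V/V₀).
m = m₀ (V₀/V)^(Q_out/(Q_in−Q_out)) = 32.3 × (428/266.76)^(-2.1861) = 11.491 mol.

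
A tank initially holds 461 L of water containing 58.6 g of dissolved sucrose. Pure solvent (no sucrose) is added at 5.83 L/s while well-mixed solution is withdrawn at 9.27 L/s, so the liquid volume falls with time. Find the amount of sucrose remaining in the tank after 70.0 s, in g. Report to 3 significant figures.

Let m(t) be the amount of sucrose. Volume: V(t) = V₀ + (Q_in − Q_out) t = 461 − 3.4400 t; V(70.0) = 220.20 L.
No sucrose enters, so dm/dt = −Q_out · (m/V).
dm/m = −Q_out dt/(V₀ − 3.4400 t); integrating gives ln(m/m₀) = −(Q_out/(Q_in−Q_out)) ln(V/V₀).
m = m₀ (V₀/V)^(Q_out/(Q_in−Q_out)) = 58.6 × (461/220.20)^(-2.6948) = 8.0019 g.

8.00 g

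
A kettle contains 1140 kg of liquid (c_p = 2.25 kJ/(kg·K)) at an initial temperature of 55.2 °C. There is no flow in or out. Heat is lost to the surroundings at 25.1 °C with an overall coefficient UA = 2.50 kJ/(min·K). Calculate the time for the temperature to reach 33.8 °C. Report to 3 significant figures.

Lumped-capacitance energy balance: M c_p dT/dt = UA(T_amb − T).
τ = M c_p/UA = 1026.0 min; T_ss = T_amb = 25.100 °C.
T(t) = T_ss + (T₀ − T_ss)e^(−t/τ); set T = 33.8:
t = −τ ln[(T − T_ss)/(T₀ − T_ss)] = −1026.0 · ln(0.28904) = 1273.5 min.

1270 min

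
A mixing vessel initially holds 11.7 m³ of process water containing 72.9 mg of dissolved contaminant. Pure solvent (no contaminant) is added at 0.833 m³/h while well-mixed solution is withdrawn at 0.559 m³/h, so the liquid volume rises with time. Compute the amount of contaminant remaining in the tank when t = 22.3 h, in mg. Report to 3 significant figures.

30.9 mg

Total volume: dV/dt = Q_in − Q_out = 0.27400 m³/h, so V(t) = 11.7 + 0.27400 t and V(22.3) = 17.810 m³.
Species balance (pure solvent in): dm/dt = −Q_out · m/V(t).
Separate: dm/m = −Q_out dt/V(t) ⇒ ln(m/m₀) = −(Q_out/(Q_in−Q_out)) ln(V/V₀).
m = m₀ (V₀/V)^(Q_out/(Q_in−Q_out)) = 72.9 × (11.7/17.810)^(2.0401) = 30.934 mg.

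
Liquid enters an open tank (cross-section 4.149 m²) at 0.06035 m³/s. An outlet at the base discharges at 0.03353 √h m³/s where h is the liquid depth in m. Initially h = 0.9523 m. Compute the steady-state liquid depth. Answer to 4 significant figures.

3.240 m

A dh/dt = Q_in − 0.03353 √h. Steady state requires inflow = outflow:
Q_in = 0.03353 √h_ss ⇒ √h_ss = 0.06035/0.03353 = 1.79988.
h_ss = 1.79988² = 3.23957 m. (Since h₀ = 0.9523 m < h_ss, the level will rise toward this value.)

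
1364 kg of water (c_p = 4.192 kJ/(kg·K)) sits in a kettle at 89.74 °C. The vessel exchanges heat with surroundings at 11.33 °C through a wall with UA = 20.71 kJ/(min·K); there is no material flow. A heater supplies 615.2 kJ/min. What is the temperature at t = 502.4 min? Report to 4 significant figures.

Lumped-capacitance energy balance: M c_p dT/dt = UA(T_amb − T) + Q̇.
dT/dt = (T_ss − T)/τ with T_ss = T_amb + Q̇/UA = 11.33 + 615.2/20.71 = 41.0355 °C, τ = M c_p/UA = 1364·4.192/20.71 = 276.093 min.
Integrating: T(t) = T_ss + (T₀ − T_ss) e^(−t/τ).
T(502.4) = 41.0355 + (48.7045)·0.162078 = 48.9294 °C.

48.93 °C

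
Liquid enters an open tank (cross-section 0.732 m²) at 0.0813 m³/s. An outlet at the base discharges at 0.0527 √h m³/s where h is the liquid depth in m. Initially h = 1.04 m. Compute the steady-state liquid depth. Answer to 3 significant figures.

Unsteady balance on liquid volume: A dh/dt = Q_in − 0.0527 √h. At steady state dh/dt = 0:
Q_in = 0.0527 √h_ss ⇒ √h_ss = 0.0813/0.0527 = 1.5427.
h_ss = 1.5427² = 2.3799 m. (Since h₀ = 1.04 m < h_ss, the level will rise toward this value.)

2.38 m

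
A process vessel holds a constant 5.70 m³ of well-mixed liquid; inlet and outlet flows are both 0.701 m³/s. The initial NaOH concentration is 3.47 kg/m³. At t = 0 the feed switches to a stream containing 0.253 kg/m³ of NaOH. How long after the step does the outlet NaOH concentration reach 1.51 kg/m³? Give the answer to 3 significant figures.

7.64 s

Unsteady species balance (constant V, well mixed): V dC/dt = Q(C_in − C), so τ = V/Q = 8.1312 s.
C(t) = C_in + (C₀ − C_in) e^(−t/τ). Set C = 1.51 and solve for t:
e^(−t/τ) = (C − C_in)/(C₀ − C_in) = (1.51 − 0.253)/(3.47 − 0.253) = 0.39074
t = −τ ln(…) = 8.1312 × 0.93972 = 7.6411 s.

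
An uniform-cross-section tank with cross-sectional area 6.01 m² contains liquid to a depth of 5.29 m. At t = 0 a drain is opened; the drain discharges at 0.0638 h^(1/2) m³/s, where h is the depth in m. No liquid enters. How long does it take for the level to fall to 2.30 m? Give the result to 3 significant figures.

148 s

With no inflow, A dh/dt = −0.0638 √h.
∫ h^(−1/2) dh = −(0.0638/A) ∫ dt, giving 2√h = 2√h₀ − (0.0638/A) t.
t = 2A(√h₀ − √h)/0.0638 = 2·6.01·(√5.29 − √2.30)/0.0638
  = 12.020 × (2.3000 − 1.5166) / 0.0638 = 147.60 s.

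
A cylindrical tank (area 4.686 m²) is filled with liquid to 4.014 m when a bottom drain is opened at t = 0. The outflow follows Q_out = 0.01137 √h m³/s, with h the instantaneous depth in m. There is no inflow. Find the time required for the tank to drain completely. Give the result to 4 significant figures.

1651 s

Accumulation of liquid (constant cross-section A): A dh/dt = −0.01137 √h.
∫ h^(−1/2) dh = −(0.01137/A) ∫ dt, giving 2√h = 2√h₀ − (0.01137/A) t.
Tank is empty when √h = 0: t_empty = 2A√h₀/0.01137.
t_empty = 2·4.686·√4.014/0.01137 = 9.37200·2.00350/0.01137 = 1651.43 s.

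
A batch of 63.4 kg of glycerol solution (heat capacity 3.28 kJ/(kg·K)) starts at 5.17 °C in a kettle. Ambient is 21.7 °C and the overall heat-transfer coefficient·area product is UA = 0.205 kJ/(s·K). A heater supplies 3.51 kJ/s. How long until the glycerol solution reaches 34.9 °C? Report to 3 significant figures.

2180 s

Lumped-capacitance energy balance: M c_p dT/dt = UA(T_amb − T) + Q̇.
τ = M c_p/UA = 1014.4 s; T_ss = T_amb + Q̇/UA = 21.7 + 3.51/0.205 = 38.822 °C.
T(t) = T_ss + (T₀ − T_ss)e^(−t/τ); set T = 34.9:
t = −τ ln[(T − T_ss)/(T₀ − T_ss)] = −1014.4 · ln(0.11654) = 2180.4 s.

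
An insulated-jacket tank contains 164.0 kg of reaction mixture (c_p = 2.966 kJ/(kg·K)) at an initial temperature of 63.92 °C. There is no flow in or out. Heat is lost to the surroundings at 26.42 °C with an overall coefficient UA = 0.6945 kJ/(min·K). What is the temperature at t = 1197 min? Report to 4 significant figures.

M c_p dT/dt = −UA(T − T_amb).
dT/dt = (T_ss − T)/τ with T_ss = T_amb = 26.4200 °C, τ = M c_p/UA = 164.0·2.966/0.6945 = 700.395 min.
This is linear first-order; T(t) = T_ss + (T₀ − T_ss) e^(−t/τ).
T(1197) = 26.4200 + (37.5000)·0.181040 = 33.2090 °C.

33.21 °C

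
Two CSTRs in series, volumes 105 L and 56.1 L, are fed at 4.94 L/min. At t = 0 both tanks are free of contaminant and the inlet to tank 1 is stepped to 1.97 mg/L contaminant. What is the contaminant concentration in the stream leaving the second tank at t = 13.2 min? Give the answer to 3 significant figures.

Time constants: τᵢ = Vᵢ/Q for each well-mixed tank.
τ₁ = 105/4.94 = 21.255 min; τ₂ = 56.1/4.94 = 11.356 min.
Tank 1: C₁ = C_in(1 − e^(−t/τ₁)). Tank 2 (τ₁ ≠ τ₂): C₂ = C_in[1 − (τ₁ e^(−t/τ₁) − τ₂ e^(−t/τ₂))/(τ₁ − τ₂)].
At t = 13.2: e^(−t/τ₁) = 0.53739, e^(−t/τ₂) = 0.31275.
C₂ = 1.97·[1 − (21.255·0.53739 − 11.356·0.31275)/(9.8988)] = 1.97·0.20489 = 0.40363 mg/L.

0.404 mg/L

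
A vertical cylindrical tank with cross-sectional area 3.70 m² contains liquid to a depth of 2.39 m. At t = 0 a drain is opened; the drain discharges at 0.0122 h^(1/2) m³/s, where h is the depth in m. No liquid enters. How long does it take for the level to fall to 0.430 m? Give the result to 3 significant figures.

540 s

A dh/dt = −Q_out = −0.0122 √h.
∫ h^(−1/2) dh = −(0.0122/A) ∫ dt, giving 2√h = 2√h₀ − (0.0122/A) t.
t = 2A(√h₀ − √h)/0.0122 = 2·3.70·(√2.39 − √0.430)/0.0122
  = 7.4000 × (1.5460 − 0.65574) / 0.0122 = 539.97 s.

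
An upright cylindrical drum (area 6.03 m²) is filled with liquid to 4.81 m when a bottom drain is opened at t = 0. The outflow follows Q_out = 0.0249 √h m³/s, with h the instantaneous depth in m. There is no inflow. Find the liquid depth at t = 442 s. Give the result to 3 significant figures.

1.64 m

With no inflow, A dh/dt = −0.0249 √h.
This is separable: 2 d(√h)/dt = −0.0249/A, so √h = √h₀ − (0.0249/(2A)) t.
√h = √4.81 − 0.0249·442/(2·6.03) = 2.1932 − 0.91259 = 1.2806.
h = 1.2806² = 1.6399 m.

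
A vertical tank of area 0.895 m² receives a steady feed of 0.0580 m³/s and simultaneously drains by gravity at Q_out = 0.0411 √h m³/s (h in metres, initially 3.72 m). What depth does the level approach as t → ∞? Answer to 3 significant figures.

1.99 m

Level balance: A dh/dt = 0.0580 − 0.0411 √h. Setting dh/dt = 0:
Q_in = 0.0411 √h_ss ⇒ √h_ss = 0.0580/0.0411 = 1.4112.
h_ss = 1.4112² = 1.9915 m. (Since h₀ = 3.72 m > h_ss, the level will fall toward this value.)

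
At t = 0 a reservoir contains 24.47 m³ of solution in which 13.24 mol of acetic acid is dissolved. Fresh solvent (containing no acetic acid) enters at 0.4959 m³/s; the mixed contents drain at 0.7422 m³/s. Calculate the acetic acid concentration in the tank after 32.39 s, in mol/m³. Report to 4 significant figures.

Total volume: dV/dt = Q_in − Q_out = -0.246300 m³/s, so V(t) = 24.47 − 0.246300 t and V(32.39) = 16.4923 m³.
Solute balance: dm/dt = 0 − Q_out C = −Q_out m/V(t).
Separate: dm/m = −Q_out dt/V(t) ⇒ ln(m/m₀) = −(Q_out/(Q_in−Q_out)) ln(V/V₀).
m = m₀ (V₀/V)^(Q_out/(Q_in−Q_out)) = 13.24 × (24.47/16.4923)^(-3.01340) = 4.03216 mol.
C = m/V = 4.03216/16.4923 = 0.244487 mol/m³.

0.2445 mol/m³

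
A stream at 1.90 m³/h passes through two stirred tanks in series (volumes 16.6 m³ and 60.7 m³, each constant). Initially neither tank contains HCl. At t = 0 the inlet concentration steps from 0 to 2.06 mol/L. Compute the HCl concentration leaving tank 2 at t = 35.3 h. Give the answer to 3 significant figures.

Species balance on tank i: dCᵢ/dt = (Cᵢ₋₁ − Cᵢ)/τᵢ with τᵢ = Vᵢ/Q.
τ₁ = 16.6/1.90 = 8.7368 h; τ₂ = 60.7/1.90 = 31.947 h.
Tank 1: C₁ = C_in(1 − e^(−t/τ₁)). Tank 2 (τ₁ ≠ τ₂): C₂ = C_in[1 − (τ₁ e^(−t/τ₁) − τ₂ e^(−t/τ₂))/(τ₁ − τ₂)].
At t = 35.3: e^(−t/τ₁) = 0.017591, e^(−t/τ₂) = 0.33123.
C₂ = 2.06·[1 − (8.7368·0.017591 − 31.947·0.33123)/(-23.211)] = 2.06·0.55071 = 1.1345 mol/L.

1.13 mol/L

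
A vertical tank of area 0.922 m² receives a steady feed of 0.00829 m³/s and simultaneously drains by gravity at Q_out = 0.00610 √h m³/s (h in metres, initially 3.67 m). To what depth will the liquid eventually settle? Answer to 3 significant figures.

1.85 m

Volume balance on the tank: A dh/dt = Q_in − 0.00610 √h. At steady state dh/dt = 0:
Q_in = 0.00610 √h_ss ⇒ √h_ss = 0.00829/0.00610 = 1.3590.
h_ss = 1.3590² = 1.8469 m. (Since h₀ = 3.67 m > h_ss, the level will fall toward this value.)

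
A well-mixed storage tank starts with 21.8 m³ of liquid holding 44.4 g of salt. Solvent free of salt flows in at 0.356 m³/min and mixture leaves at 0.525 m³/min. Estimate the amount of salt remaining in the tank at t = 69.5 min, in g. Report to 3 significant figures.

Let m(t) be the amount of salt. Volume: V(t) = V₀ + (Q_in − Q_out) t = 21.8 − 0.16900 t; V(69.5) = 10.054 m³.
No salt enters, so dm/dt = −Q_out · (m/V).
Separate: dm/m = −Q_out dt/V(t) ⇒ ln(m/m₀) = −(Q_out/(Q_in−Q_out)) ln(V/V₀).
m = m₀ (V₀/V)^(Q_out/(Q_in−Q_out)) = 44.4 × (21.8/10.054)^(-3.1065) = 4.0114 g.

4.01 g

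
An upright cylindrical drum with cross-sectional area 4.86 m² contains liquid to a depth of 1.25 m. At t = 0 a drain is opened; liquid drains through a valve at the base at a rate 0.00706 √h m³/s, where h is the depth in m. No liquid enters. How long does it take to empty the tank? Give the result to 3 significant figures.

1540 s

Accumulation of liquid (constant cross-section A): A dh/dt = −0.00706 √h.
Separate and integrate: 2(√h − √h₀) = −(0.00706/A) t.
Set h = 0: 2√h₀ = (0.00706/A) t_empty ⇒ t_empty = 2A√h₀/0.00706.
t_empty = 2·4.86·√1.25/0.00706 = 9.7200·1.1180/0.00706 = 1539.3 s.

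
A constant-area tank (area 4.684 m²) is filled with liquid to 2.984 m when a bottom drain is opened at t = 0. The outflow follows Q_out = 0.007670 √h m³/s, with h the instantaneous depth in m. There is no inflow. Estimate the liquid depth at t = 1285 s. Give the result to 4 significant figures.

A dh/dt = −Q_out = −0.007670 √h.
∫ h^(−1/2) dh = −(0.007670/A) ∫ dt, giving 2√h = 2√h₀ − (0.007670/A) t.
√h = √2.984 − 0.007670·1285/(2·4.684) = 1.72743 − 1.05209 = 0.675339.
h = 0.675339² = 0.456083 m.

0.4561 m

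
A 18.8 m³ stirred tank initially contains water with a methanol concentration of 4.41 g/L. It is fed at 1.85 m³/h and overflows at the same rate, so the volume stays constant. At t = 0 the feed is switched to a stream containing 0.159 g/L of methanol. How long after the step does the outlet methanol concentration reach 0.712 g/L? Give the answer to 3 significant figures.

20.7 h

Species balance: V dC/dt = Q(C_in − C) ⇒ τ = V/Q = 10.162 h.
C(t) = C_in + (C₀ − C_in) e^(−t/τ). Set C = 0.712 and solve for t:
e^(−t/τ) = (C − C_in)/(C₀ − C_in) = (0.712 − 0.159)/(4.41 − 0.159) = 0.13009
t = −τ ln(…) = 10.162 × 2.0396 = 20.726 h.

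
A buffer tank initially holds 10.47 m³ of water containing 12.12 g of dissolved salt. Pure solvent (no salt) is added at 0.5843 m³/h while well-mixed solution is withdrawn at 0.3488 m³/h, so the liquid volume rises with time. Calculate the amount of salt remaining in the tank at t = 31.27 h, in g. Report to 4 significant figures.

Total volume: dV/dt = Q_in − Q_out = 0.235500 m³/h, so V(t) = 10.47 + 0.235500 t and V(31.27) = 17.8341 m³.
Species balance (pure solvent in): dm/dt = −Q_out · m/V(t).
dm/m = −Q_out dt/(V₀ + 0.235500 t); integrating gives ln(m/m₀) = −(Q_out/(Q_in−Q_out)) ln(V/V₀).
m = m₀ (V₀/V)^(Q_out/(Q_in−Q_out)) = 12.12 × (10.47/17.8341)^(1.48110) = 5.50703 g.

5.507 g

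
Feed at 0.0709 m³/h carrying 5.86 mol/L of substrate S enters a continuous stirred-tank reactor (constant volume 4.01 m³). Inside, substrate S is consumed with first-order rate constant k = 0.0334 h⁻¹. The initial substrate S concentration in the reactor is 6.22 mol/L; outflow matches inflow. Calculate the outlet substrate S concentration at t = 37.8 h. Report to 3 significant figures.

Accumulation = in − out − consumed: V dC/dt = Q C_in − Q C − k V C.
dC/dt = (Q/V) C_in − (Q/V + k) C; effective rate a = Q/V + k = 0.017681 + 0.0334 = 0.051081 h⁻¹.
C_ss = Q C_in/(Q + kV) = 2.0283 mol/L; C(t) = C_ss + (C₀ − C_ss) e^(−a t).
C(37.8) = 2.0283 + (4.1917)·e^(−0.051081·37.8) = 2.0283 + (4.1917)·0.14502 = 2.6362 mol/L.

2.64 mol/L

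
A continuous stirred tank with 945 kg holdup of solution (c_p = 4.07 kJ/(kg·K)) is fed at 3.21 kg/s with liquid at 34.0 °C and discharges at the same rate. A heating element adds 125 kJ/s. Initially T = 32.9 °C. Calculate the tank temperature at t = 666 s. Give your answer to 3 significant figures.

42.5 °C

First-law balance (no shaft work): M c_p dT/dt = ṁ c_p (T_in − T) + 125.
τ = M/ṁ = 294.39 s; T_ss = T_in + Q̇/(ṁ c_p) = 34.0 + 125/(3.21·4.07) = 43.568 °C.
This is linear first-order; T(t) = T_ss + (T₀ − T_ss) e^(−t/τ).
T(666) = 43.568 + (-10.668)·e^(−666/294.39) = 43.568 + (-10.668)·0.10411 = 42.457 °C.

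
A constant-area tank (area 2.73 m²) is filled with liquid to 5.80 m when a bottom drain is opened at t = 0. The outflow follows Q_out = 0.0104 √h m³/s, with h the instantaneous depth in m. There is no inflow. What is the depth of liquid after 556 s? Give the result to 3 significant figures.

A dh/dt = −Q_out = −0.0104 √h.
This is separable: 2 d(√h)/dt = −0.0104/A, so √h = √h₀ − (0.0104/(2A)) t.
√h = √5.80 − 0.0104·556/(2·2.73) = 2.4083 − 1.0590 = 1.3493.
h = 1.3493² = 1.8205 m.

1.82 m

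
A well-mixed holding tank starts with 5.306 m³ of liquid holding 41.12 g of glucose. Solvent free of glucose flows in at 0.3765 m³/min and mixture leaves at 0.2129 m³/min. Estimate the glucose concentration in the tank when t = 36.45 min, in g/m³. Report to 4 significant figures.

Let m(t) be the amount of glucose. Volume: V(t) = V₀ + (Q_in − Q_out) t = 5.306 + 0.163600 t; V(36.45) = 11.2692 m³.
No glucose enters, so dm/dt = −Q_out · (m/V).
Separate: dm/m = −Q_out dt/V(t) ⇒ ln(m/m₀) = −(Q_out/(Q_in−Q_out)) ln(V/V₀).
m = m₀ (V₀/V)^(Q_out/(Q_in−Q_out)) = 41.12 × (5.306/11.2692)^(1.30134) = 15.4294 g.
C = m/V = 15.4294/11.2692 = 1.36916 g/m³.

1.369 g/m³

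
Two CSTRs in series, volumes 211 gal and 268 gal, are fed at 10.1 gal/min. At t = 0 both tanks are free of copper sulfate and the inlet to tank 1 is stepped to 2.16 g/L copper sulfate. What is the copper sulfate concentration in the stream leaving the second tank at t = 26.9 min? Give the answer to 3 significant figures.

Time constants: τᵢ = Vᵢ/Q for each well-mixed tank.
τ₁ = 211/10.1 = 20.891 min; τ₂ = 268/10.1 = 26.535 min.
Solving the cascade with C₁(0)=C₂(0)=0 gives C₂(t) = C_in[1 − (τ₁ e^(−t/τ₁) − τ₂ e^(−t/τ₂))/(τ₁ − τ₂)].
At t = 26.9: e^(−t/τ₁) = 0.27592, e^(−t/τ₂) = 0.36285.
C₂ = 2.16·[1 − (20.891·0.27592 − 26.535·0.36285)/(-5.6436)] = 2.16·0.31538 = 0.68121 g/L.

0.681 g/L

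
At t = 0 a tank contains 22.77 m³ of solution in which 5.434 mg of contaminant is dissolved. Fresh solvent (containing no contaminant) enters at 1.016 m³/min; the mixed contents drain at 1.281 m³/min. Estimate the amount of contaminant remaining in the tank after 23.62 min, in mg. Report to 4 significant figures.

1.149 mg

Let m(t) be the amount of contaminant. Volume: V(t) = V₀ + (Q_in − Q_out) t = 22.77 − 0.265000 t; V(23.62) = 16.5107 m³.
No contaminant enters, so dm/dt = −Q_out · (m/V).
Separate: dm/m = −Q_out dt/V(t) ⇒ ln(m/m₀) = −(Q_out/(Q_in−Q_out)) ln(V/V₀).
m = m₀ (V₀/V)^(Q_out/(Q_in−Q_out)) = 5.434 × (22.77/16.5107)^(-4.83396) = 1.14897 mg.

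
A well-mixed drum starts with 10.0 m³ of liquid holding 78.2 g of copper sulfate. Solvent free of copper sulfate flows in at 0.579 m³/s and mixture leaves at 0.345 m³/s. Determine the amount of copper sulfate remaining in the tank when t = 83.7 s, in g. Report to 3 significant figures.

15.8 g

Total volume: dV/dt = Q_in − Q_out = 0.23400 m³/s, so V(t) = 10.0 + 0.23400 t and V(83.7) = 29.586 m³.
No copper sulfate enters, so dm/dt = −Q_out · (m/V).
dm/m = −Q_out dt/(V₀ + 0.23400 t); integrating gives ln(m/m₀) = −(Q_out/(Q_in−Q_out)) ln(V/V₀).
m = m₀ (V₀/V)^(Q_out/(Q_in−Q_out)) = 78.2 × (10.0/29.586)^(1.4744) = 15.800 g.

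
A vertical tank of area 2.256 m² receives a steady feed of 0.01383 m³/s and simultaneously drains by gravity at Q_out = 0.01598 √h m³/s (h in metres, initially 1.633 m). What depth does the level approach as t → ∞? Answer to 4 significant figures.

0.7490 m

Volume balance on the tank: A dh/dt = Q_in − 0.01598 √h. At steady state dh/dt = 0:
Q_in = 0.01598 √h_ss ⇒ √h_ss = 0.01383/0.01598 = 0.865457.
h_ss = 0.865457² = 0.749016 m. (Since h₀ = 1.633 m > h_ss, the level will fall toward this value.)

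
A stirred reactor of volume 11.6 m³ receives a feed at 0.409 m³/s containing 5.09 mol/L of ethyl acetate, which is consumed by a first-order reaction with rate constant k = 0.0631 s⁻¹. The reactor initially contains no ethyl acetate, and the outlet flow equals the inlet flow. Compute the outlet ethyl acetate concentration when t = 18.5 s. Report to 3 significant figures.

1.53 mol/L

V dC/dt = Q(C_in − C) − k V C.
dC/dt = (Q/V) C_in − (Q/V + k) C; effective rate a = Q/V + k = 0.035259 + 0.0631 = 0.098359 s⁻¹.
C_ss = Q C_in/(Q + kV) = 1.8246 mol/L; C(t) = C_ss + (C₀ − C_ss) e^(−a t).
C(18.5) = 1.8246 + (-1.8246)·e^(−0.098359·18.5) = 1.8246 + (-1.8246)·0.16208 = 1.5289 mol/L.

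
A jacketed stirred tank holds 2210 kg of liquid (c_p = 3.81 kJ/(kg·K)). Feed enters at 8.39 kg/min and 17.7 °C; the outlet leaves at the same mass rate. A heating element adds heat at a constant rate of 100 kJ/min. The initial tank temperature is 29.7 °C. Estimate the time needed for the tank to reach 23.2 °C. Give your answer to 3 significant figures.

Heat balance on the well-mixed liquid: M c_p dT/dt = ṁ c_p (T_in − T) + 100.
τ = M/ṁ = 263.41 min; T_ss = T_in + Q̇/(ṁ c_p) = 20.828 °C.
T(t) = T_ss + (T₀ − T_ss) e^(−t/τ). Set T = 23.2:
e^(−t/τ) = (23.2 − 20.828)/(29.7 − 20.828) = 0.26733
t = −263.41 · ln(0.26733) = 347.51 min.

348 min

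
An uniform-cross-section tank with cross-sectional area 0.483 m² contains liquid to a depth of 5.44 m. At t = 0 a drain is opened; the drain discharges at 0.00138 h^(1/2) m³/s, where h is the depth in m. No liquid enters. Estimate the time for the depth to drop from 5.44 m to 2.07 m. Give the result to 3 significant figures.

With no inflow, A dh/dt = −0.00138 √h.
Separate and integrate: 2(√h − √h₀) = −(0.00138/A) t.
t = 2A(√h₀ − √h)/0.00138 = 2·0.483·(√5.44 − √2.07)/0.00138
  = 0.96600 × (2.3324 − 1.4387) / 0.00138 = 625.54 s.

626 s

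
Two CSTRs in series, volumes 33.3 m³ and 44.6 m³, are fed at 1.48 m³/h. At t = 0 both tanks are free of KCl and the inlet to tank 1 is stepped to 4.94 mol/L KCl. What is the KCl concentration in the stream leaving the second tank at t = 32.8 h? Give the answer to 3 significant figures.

Each tank obeys Vᵢ dCᵢ/dt = Q(Cᵢ₋₁ − Cᵢ), so τᵢ = Vᵢ/Q.
τ₁ = 33.3/1.48 = 22.500 h; τ₂ = 44.6/1.48 = 30.135 h.
Solving the cascade with C₁(0)=C₂(0)=0 gives C₂(t) = C_in[1 − (τ₁ e^(−t/τ₁) − τ₂ e^(−t/τ₂))/(τ₁ − τ₂)].
At t = 32.8: e^(−t/τ₁) = 0.23275, e^(−t/τ₂) = 0.33674.
C₂ = 4.94·[1 − (22.500·0.23275 − 30.135·0.33674)/(-7.6351)] = 4.94·0.35680 = 1.7626 mol/L.

1.76 mol/L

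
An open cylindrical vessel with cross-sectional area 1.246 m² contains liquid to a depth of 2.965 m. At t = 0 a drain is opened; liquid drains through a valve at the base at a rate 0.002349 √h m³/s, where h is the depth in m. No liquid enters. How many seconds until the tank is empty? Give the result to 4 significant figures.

1827 s

A dh/dt = −Q_out = −0.002349 √h.
Separate and integrate: 2(√h − √h₀) = −(0.002349/A) t.
Tank is empty when √h = 0: t_empty = 2A√h₀/0.002349.
t_empty = 2·1.246·√2.965/0.002349 = 2.49200·1.72192/0.002349 = 1826.74 s.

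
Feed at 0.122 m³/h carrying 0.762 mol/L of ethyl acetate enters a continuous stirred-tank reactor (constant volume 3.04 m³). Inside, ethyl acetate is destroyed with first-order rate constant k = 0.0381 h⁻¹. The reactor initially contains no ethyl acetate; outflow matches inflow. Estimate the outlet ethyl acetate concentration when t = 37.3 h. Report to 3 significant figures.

V dC/dt = Q(C_in − C) − k V C.
This is linear with rate a = Q/V + k = 0.078232 h⁻¹.
C_ss = Q C_in/(Q + kV) = 0.39089 mol/L; C(t) = C_ss + (C₀ − C_ss) e^(−a t).
C(37.3) = 0.39089 + (-0.39089)·e^(−0.078232·37.3) = 0.39089 + (-0.39089)·0.054040 = 0.36977 mol/L.

0.370 mol/L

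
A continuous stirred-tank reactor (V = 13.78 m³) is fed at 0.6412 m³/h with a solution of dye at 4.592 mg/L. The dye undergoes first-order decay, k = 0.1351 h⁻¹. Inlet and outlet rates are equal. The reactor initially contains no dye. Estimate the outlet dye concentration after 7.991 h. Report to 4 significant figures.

Accumulation = in − out − consumed: V dC/dt = Q C_in − Q C − k V C.
dC/dt = (Q/V) C_in − (Q/V + k) C; effective rate a = Q/V + k = 0.0465312 + 0.1351 = 0.181631 h⁻¹.
C_ss = Q C_in/(Q + kV) = 1.17640 mg/L; C(t) = C_ss + (C₀ − C_ss) e^(−a t).
C(7.991) = 1.17640 + (-1.17640)·e^(−0.181631·7.991) = 1.17640 + (-1.17640)·0.234239 = 0.900843 mg/L.

0.9008 mg/L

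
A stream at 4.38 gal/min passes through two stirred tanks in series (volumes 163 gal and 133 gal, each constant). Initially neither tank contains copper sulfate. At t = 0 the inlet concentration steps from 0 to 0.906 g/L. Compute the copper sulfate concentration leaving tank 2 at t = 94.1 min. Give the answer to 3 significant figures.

Species balance on tank i: dCᵢ/dt = (Cᵢ₋₁ − Cᵢ)/τᵢ with τᵢ = Vᵢ/Q.
τ₁ = 163/4.38 = 37.215 min; τ₂ = 133/4.38 = 30.365 min.
Tank 1: C₁ = C_in(1 − e^(−t/τ₁)). Tank 2 (τ₁ ≠ τ₂): C₂ = C_in[1 − (τ₁ e^(−t/τ₁) − τ₂ e^(−t/τ₂))/(τ₁ − τ₂)].
At t = 94.1: e^(−t/τ₁) = 0.079772, e^(−t/τ₂) = 0.045097.
C₂ = 0.906·[1 − (37.215·0.079772 − 30.365·0.045097)/(6.8493)] = 0.906·0.76650 = 0.69445 g/L.

0.694 g/L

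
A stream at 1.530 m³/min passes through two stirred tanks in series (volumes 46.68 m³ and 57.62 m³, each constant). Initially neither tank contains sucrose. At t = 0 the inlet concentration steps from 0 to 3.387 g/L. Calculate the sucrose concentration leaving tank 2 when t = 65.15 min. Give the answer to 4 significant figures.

1.932 g/L

Each tank obeys Vᵢ dCᵢ/dt = Q(Cᵢ₋₁ − Cᵢ), so τᵢ = Vᵢ/Q.
τ₁ = 46.68/1.530 = 30.5098 min; τ₂ = 57.62/1.530 = 37.6601 min.
Solving the cascade with C₁(0)=C₂(0)=0 gives C₂(t) = C_in[1 − (τ₁ e^(−t/τ₁) − τ₂ e^(−t/τ₂))/(τ₁ − τ₂)].
At t = 65.15: e^(−t/τ₁) = 0.118200, e^(−t/τ₂) = 0.177294.
C₂ = 3.387·[1 − (30.5098·0.118200 − 37.6601·0.177294)/(-7.15033)] = 3.387·0.570556 = 1.93247 g/L.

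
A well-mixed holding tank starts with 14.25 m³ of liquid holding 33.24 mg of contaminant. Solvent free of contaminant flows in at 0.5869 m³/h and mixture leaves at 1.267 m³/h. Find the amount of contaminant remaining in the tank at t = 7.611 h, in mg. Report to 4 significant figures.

14.34 mg

Total volume: dV/dt = Q_in − Q_out = -0.680100 m³/h, so V(t) = 14.25 − 0.680100 t and V(7.611) = 9.07376 m³.
Solute balance: dm/dt = 0 − Q_out C = −Q_out m/V(t).
dm/m = −Q_out dt/(V₀ − 0.680100 t); integrating gives ln(m/m₀) = −(Q_out/(Q_in−Q_out)) ln(V/V₀).
m = m₀ (V₀/V)^(Q_out/(Q_in−Q_out)) = 33.24 × (14.25/9.07376)^(-1.86296) = 14.3374 mg.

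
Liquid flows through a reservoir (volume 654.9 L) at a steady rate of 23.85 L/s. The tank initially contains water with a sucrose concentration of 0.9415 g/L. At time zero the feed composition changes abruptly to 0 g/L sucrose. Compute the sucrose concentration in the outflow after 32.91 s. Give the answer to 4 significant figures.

0.2840 g/L

Species balance on the tank: V dC/dt = Q(C_in − C).
Time constant τ = V/Q = 654.9/23.85 = 27.4591 s.
C approaches C_in exponentially: C(t) = C_in + (C₀ − C_in) e^(−t/τ).
C(32.91) = 0 + (0.9415 − 0)·e^(−32.91/27.4591) = 0 + (0.941500)·0.301644 = 0.283997 g/L.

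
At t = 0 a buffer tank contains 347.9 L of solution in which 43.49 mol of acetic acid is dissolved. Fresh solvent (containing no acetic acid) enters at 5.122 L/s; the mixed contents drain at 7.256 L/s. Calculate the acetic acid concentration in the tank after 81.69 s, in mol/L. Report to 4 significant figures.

0.02356 mol/L

Total volume: dV/dt = Q_in − Q_out = -2.13400 L/s, so V(t) = 347.9 − 2.13400 t and V(81.69) = 173.574 L.
Solute balance: dm/dt = 0 − Q_out C = −Q_out m/V(t).
Separate: dm/m = −Q_out dt/V(t) ⇒ ln(m/m₀) = −(Q_out/(Q_in−Q_out)) ln(V/V₀).
m = m₀ (V₀/V)^(Q_out/(Q_in−Q_out)) = 43.49 × (347.9/173.574)^(-3.40019) = 4.08914 mol.
C = m/V = 4.08914/173.574 = 0.0235585 mol/L.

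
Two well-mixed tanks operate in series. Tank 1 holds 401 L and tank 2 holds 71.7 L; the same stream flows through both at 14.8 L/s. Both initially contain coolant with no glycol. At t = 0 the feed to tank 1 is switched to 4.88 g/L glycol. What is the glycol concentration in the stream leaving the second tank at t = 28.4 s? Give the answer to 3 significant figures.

Each tank obeys Vᵢ dCᵢ/dt = Q(Cᵢ₋₁ − Cᵢ), so τᵢ = Vᵢ/Q.
τ₁ = 401/14.8 = 27.095 s; τ₂ = 71.7/14.8 = 4.8446 s.
Solving the cascade with C₁(0)=C₂(0)=0 gives C₂(t) = C_in[1 − (τ₁ e^(−t/τ₁) − τ₂ e^(−t/τ₂))/(τ₁ − τ₂)].
At t = 28.4: e^(−t/τ₁) = 0.35058, e^(−t/τ₂) = 0.0028450.
C₂ = 4.88·[1 − (27.095·0.35058 − 4.8446·0.0028450)/(22.250)] = 4.88·0.57371 = 2.7997 g/L.

2.80 g/L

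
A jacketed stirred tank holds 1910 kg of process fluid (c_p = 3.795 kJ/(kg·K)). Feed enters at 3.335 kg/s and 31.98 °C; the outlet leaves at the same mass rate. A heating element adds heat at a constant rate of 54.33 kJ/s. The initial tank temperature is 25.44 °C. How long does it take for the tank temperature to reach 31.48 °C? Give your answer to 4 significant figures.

467.0 s

Unsteady energy balance on the tank contents: M c_p dT/dt = ṁ c_p (T_in − T) + 54.33.
τ = M/ṁ = 572.714 s; T_ss = T_in + Q̇/(ṁ c_p) = 36.2727 °C.
T(t) = T_ss + (T₀ − T_ss) e^(−t/τ). Set T = 31.48:
e^(−t/τ) = (31.48 − 36.2727)/(25.44 − 36.2727) = 0.442430
t = −572.714 · ln(0.442430) = 467.033 s.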